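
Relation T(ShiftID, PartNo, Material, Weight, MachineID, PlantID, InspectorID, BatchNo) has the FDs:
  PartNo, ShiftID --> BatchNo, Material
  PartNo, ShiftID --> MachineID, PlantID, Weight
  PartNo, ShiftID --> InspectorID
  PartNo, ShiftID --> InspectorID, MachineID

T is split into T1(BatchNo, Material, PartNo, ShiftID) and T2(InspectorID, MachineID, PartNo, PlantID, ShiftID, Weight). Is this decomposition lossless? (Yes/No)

T1 ∩ T2 = {PartNo, ShiftID}; its closure under F is {BatchNo, InspectorID, MachineID, Material, PartNo, PlantID, ShiftID, Weight}.
This includes all of T1, so the common attributes are a superkey of T1 — the join is lossless.

Yes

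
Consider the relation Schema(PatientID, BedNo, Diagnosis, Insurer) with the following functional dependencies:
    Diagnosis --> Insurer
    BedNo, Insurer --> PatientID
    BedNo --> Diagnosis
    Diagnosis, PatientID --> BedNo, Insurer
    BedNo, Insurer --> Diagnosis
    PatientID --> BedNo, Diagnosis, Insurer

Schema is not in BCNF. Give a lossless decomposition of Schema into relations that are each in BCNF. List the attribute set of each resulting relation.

{BedNo, Diagnosis, PatientID}; {Diagnosis, Insurer}

Candidate keys of the original relation: {BedNo}, {PatientID}.
{BedNo, Diagnosis, Insurer, PatientID}: {Diagnosis} determines {Diagnosis, Insurer} here but is not a superkey — split on Diagnosis --> Insurer, giving {Diagnosis, Insurer} and {BedNo, Diagnosis, PatientID}.
{Diagnosis, Insurer} has no BCNF violation.
{BedNo, Diagnosis, PatientID} has no BCNF violation.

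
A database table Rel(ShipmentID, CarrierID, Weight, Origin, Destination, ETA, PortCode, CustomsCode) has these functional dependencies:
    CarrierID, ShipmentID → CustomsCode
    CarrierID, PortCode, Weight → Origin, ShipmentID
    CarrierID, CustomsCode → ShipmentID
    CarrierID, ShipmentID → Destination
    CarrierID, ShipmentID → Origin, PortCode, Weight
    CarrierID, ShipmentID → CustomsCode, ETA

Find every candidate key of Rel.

{CarrierID, CustomsCode}, {CarrierID, PortCode, Weight}, {CarrierID, ShipmentID}

No FD produces {CarrierID}, so it must be in every candidate key.
Closure of {CarrierID, CustomsCode} is {CarrierID, CustomsCode, Destination, ETA, Origin, PortCode, ShipmentID, Weight}, the whole schema; {CarrierID, CustomsCode} is a candidate key.
Closure of {CarrierID, ShipmentID} is {CarrierID, CustomsCode, Destination, ETA, Origin, PortCode, ShipmentID, Weight}, the whole schema; {CarrierID, ShipmentID} is a candidate key.
Closure of {CarrierID, PortCode, Weight} is {CarrierID, CustomsCode, Destination, ETA, Origin, PortCode, ShipmentID, Weight}, the whole schema; {CarrierID, PortCode, Weight} is a candidate key.
Any other superkey properly contains one of these, so there are no further candidate keys.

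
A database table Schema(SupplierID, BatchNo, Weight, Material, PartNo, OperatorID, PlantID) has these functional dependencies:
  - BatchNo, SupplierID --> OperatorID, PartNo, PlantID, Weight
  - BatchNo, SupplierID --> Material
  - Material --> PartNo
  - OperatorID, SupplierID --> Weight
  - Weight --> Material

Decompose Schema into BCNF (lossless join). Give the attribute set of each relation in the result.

{BatchNo, OperatorID, PlantID, SupplierID}; {Material, PartNo}; {Material, Weight}; {OperatorID, SupplierID, Weight}

Candidate key of the original relation: {BatchNo, SupplierID}.
Within {BatchNo, Material, OperatorID, PartNo, PlantID, SupplierID, Weight}: {Material}⁺ ∩ {BatchNo, Material, OperatorID, PartNo, PlantID, SupplierID, Weight} = {Material, PartNo}, not the whole set, so Material --> PartNo violates BCNF; decompose into {Material, PartNo} and {BatchNo, Material, OperatorID, PlantID, SupplierID, Weight}.
{Material, PartNo} has no BCNF violation.
Within {BatchNo, Material, OperatorID, PlantID, SupplierID, Weight}: {OperatorID, SupplierID}⁺ ∩ {BatchNo, Material, OperatorID, PlantID, SupplierID, Weight} = {Material, OperatorID, SupplierID, Weight}, not the whole set, so OperatorID, SupplierID --> Material, Weight violates BCNF; decompose into {Material, OperatorID, SupplierID, Weight} and {BatchNo, OperatorID, PlantID, SupplierID}.
Within {Material, OperatorID, SupplierID, Weight}: {Weight}⁺ ∩ {Material, OperatorID, SupplierID, Weight} = {Material, Weight}, not the whole set, so Weight --> Material violates BCNF; decompose into {Material, Weight} and {OperatorID, SupplierID, Weight}.
{Material, Weight} has no BCNF violation.
{OperatorID, SupplierID, Weight} has no BCNF violation.
{BatchNo, OperatorID, PlantID, SupplierID} has no BCNF violation.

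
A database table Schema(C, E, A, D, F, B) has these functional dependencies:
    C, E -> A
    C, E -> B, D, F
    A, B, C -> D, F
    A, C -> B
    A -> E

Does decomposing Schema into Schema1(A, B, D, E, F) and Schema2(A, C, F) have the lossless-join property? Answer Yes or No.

The shared attributes are {A, F} and {A, F}⁺ = {A, E, F}.
The closure covers neither Schema1 nor Schema2 entirely; the join is not lossless.

No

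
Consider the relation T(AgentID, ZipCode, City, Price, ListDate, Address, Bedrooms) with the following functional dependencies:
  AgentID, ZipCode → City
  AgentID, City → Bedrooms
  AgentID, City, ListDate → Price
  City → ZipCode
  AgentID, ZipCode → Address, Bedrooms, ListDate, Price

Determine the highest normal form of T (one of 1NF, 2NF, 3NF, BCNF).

Candidate keys: {AgentID, City}, {AgentID, ZipCode}. Prime attributes: {AgentID, City, ZipCode}.
City → ZipCode: {City}⁺ = {City, ZipCode}, which is not all of the attributes, so the left side is not a superkey — BCNF is violated.
Since {ZipCode} ⊆ prime attributes and every other non-superkey FD also has a prime right side, the schema is in 3NF.

3NF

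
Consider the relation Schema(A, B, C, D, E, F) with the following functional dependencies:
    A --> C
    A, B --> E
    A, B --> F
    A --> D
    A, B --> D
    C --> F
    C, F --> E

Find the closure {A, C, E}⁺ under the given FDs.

Start with {A, C, E}.
A --> D applies; add {D} → now {A, C, D, E}.
C --> F applies; add {F} → now {A, C, D, E, F}.
No further FD applies.

{A, C, D, E, F}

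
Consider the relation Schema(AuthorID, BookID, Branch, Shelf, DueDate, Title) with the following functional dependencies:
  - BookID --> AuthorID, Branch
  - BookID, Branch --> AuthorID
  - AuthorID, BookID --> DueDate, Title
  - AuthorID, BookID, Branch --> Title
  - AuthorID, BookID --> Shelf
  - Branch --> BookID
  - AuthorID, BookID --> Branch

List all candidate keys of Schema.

{BookID}, {Branch}

{BookID}⁺ = {AuthorID, BookID, Branch, DueDate, Shelf, Title}, which is every attribute, so {BookID} is a candidate key.
{Branch}⁺ = {AuthorID, BookID, Branch, DueDate, Shelf, Title}, which is every attribute, so {Branch} is a candidate key.
These are minimal and exhaustive — every other superkey contains one of them.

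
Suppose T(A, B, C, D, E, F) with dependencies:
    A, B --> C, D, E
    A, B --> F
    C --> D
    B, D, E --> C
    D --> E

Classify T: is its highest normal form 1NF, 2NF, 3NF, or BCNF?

2NF

Candidate key: {A, B}. Prime attributes: {A, B}.
For C --> D we have {C}⁺ = {C, D, E}; {C} is not a superkey, so BCNF fails.
C --> D determines the non-prime attribute {D} from a non-superkey — 3NF is violated.
Checking every proper subset of each key, none determines a non-prime attribute — 2NF is satisfied.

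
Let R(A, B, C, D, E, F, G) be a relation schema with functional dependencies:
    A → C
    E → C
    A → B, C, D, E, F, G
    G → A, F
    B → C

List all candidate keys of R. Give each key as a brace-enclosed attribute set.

{A}, {G}

{A}⁺ = {A, B, C, D, E, F, G} — all of the relation — so {A} is a candidate key.
{G}⁺ = {A, B, C, D, E, F, G} — all of the relation — so {G} is a candidate key.
Any other superkey properly contains one of these, so there are no further candidate keys.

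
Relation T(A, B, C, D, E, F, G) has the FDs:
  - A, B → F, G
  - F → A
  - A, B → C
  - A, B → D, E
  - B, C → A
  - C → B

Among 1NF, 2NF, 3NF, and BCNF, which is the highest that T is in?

Candidate keys: {A, B}, {B, F}, {C}. Prime attributes: {A, B, C, F}.
F → A: {F}⁺ = {A, F}, which is not all of the attributes, so the left side is not a superkey — BCNF is violated.
Since {A} ⊆ prime attributes and every other non-superkey FD also has a prime right side, the schema is in 3NF.

3NF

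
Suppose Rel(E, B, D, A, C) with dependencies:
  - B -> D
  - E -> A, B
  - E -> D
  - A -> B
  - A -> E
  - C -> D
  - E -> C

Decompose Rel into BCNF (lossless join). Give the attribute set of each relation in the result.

{A, B, C, E}; {B, D}

Candidate keys of the original relation: {A}, {E}.
{A, B, C, D, E}: {B} determines {B, D} here but is not a superkey — split on B -> D, giving {B, D} and {A, B, C, E}.
{B, D} is in BCNF.
{A, B, C, E} is in BCNF.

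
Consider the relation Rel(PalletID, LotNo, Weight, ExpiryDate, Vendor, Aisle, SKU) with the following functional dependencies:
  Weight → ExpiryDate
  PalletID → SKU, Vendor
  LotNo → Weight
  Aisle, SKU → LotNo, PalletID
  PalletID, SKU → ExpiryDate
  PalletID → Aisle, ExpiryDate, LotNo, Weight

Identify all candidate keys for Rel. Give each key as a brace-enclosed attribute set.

{PalletID}⁺ = {Aisle, ExpiryDate, LotNo, PalletID, SKU, Vendor, Weight}, which is every attribute, so {PalletID} is a candidate key.
{Aisle, SKU}⁺ = {Aisle, ExpiryDate, LotNo, PalletID, SKU, Vendor, Weight}, which is every attribute, so {Aisle, SKU} is a candidate key.
These are minimal and exhaustive — every other superkey contains one of them.

{Aisle, SKU}, {PalletID}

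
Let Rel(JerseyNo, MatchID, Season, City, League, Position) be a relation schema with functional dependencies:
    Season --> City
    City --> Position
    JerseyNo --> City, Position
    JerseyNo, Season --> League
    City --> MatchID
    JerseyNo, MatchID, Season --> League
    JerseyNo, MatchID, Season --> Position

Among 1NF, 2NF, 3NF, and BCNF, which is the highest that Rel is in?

Candidate key: {JerseyNo, Season}. Prime attributes: {JerseyNo, Season}.
Season --> City breaks BCNF: {Season}⁺ = {City, MatchID, Position, Season}, so {Season} is not a superkey.
Season --> City has non-prime {City} on the right and a non-superkey on the left, so 3NF fails.
{JerseyNo} is a proper subset of the key {JerseyNo, Season}, and {JerseyNo}⁺ contains the non-prime attributes {City, MatchID, Position} — a partial dependency, so 2NF is violated.

1NF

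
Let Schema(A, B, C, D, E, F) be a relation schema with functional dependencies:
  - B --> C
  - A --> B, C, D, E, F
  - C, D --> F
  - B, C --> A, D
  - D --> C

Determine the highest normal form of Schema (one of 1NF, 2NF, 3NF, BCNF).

Candidate keys: {A}, {B}. Prime attributes: {A, B}.
For C, D --> F we have {C, D}⁺ = {C, D, F}; {C, D} is not a superkey, so BCNF fails.
C, D --> F determines the non-prime attribute {F} from a non-superkey — 3NF is violated.
With only single-attribute keys there can be no partial dependency, so 2NF holds.

2NF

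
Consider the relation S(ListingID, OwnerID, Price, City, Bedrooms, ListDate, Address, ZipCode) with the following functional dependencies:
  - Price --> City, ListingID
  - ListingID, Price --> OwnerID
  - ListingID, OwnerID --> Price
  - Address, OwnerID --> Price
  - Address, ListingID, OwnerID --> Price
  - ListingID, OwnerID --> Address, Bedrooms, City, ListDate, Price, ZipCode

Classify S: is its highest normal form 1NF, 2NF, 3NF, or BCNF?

BCNF

Candidate keys: {Address, OwnerID}, {ListingID, OwnerID}, {Price}. Prime attributes: {Address, ListingID, OwnerID, Price}.
Every FD has a superkey on the left, so the relation is in BCNF.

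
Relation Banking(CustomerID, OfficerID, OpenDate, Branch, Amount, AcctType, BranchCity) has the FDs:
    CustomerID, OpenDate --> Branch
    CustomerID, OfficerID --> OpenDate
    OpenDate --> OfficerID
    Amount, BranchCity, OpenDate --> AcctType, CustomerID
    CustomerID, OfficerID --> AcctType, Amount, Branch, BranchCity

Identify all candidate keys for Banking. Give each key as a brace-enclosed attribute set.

{CustomerID, OfficerID} is a candidate key since {CustomerID, OfficerID}⁺ = {AcctType, Amount, Branch, BranchCity, CustomerID, OfficerID, OpenDate} covers every attribute.
{CustomerID, OpenDate} is a candidate key since {CustomerID, OpenDate}⁺ = {AcctType, Amount, Branch, BranchCity, CustomerID, OfficerID, OpenDate} covers every attribute.
{Amount, BranchCity, OpenDate} is a candidate key since {Amount, BranchCity, OpenDate}⁺ = {AcctType, Amount, Branch, BranchCity, CustomerID, OfficerID, OpenDate} covers every attribute.
No proper subset of any of these is a key, and no other minimal superkey exists.

{Amount, BranchCity, OpenDate}, {CustomerID, OfficerID}, {CustomerID, OpenDate}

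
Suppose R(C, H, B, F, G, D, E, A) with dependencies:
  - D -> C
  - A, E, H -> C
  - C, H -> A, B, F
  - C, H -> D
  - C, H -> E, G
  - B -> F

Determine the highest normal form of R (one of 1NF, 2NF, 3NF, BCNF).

2NF

Candidate keys: {A, E, H}, {C, H}, {D, H}. Prime attributes: {A, C, D, E, H}.
D -> C breaks BCNF: {D}⁺ = {C, D}, so {D} is not a superkey.
Because {F} is non-prime and the left side of B -> F is not a superkey, the relation is not in 3NF.
No proper subset of a key has a non-prime attribute in its closure, so there is no partial dependency; 2NF holds.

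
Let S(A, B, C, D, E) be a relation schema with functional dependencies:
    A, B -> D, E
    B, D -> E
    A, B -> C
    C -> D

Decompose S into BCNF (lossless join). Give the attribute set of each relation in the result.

{A, B, C}; {B, D, E}; {C, D}

Candidate key of the original relation: {A, B}.
Within {A, B, C, D, E}: {B, D}⁺ ∩ {A, B, C, D, E} = {B, D, E}, not the whole set, so B, D -> E violates BCNF; decompose into {B, D, E} and {A, B, C, D}.
{B, D, E}: every determinant is a superkey — BCNF.
Within {A, B, C, D}: {C}⁺ ∩ {A, B, C, D} = {C, D}, not the whole set, so C -> D violates BCNF; decompose into {C, D} and {A, B, C}.
{C, D}: every determinant is a superkey — BCNF.
{A, B, C}: every determinant is a superkey — BCNF.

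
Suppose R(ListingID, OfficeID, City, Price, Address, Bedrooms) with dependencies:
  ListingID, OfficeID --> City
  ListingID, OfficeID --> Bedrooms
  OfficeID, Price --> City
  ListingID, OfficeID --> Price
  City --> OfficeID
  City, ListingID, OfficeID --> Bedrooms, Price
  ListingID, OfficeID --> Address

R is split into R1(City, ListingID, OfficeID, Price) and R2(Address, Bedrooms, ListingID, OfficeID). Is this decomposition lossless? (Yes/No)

R1 ∩ R2 = {ListingID, OfficeID}; its closure under F is {Address, Bedrooms, City, ListingID, OfficeID, Price}.
This includes all of R1, so the common attributes are a superkey of R1 — the join is lossless.

Yes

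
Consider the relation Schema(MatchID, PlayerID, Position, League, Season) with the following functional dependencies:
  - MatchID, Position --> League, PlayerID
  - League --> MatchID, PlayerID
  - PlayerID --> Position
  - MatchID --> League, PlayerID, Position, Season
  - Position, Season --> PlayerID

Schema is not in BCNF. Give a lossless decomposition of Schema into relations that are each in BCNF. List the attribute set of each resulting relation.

Candidate keys of the original relation: {League}, {MatchID}.
Within {League, MatchID, PlayerID, Position, Season}: {PlayerID}⁺ ∩ {League, MatchID, PlayerID, Position, Season} = {PlayerID, Position}, not the whole set, so PlayerID --> Position violates BCNF; decompose into {PlayerID, Position} and {League, MatchID, PlayerID, Season}.
{PlayerID, Position} has no BCNF violation.
{League, MatchID, PlayerID, Season} has no BCNF violation.

{League, MatchID, PlayerID, Season}; {PlayerID, Position}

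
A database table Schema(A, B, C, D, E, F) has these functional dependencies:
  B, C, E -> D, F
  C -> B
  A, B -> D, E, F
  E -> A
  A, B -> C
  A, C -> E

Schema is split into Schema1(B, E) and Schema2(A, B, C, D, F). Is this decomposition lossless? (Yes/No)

The shared attributes are {B} and {B}⁺ = {B}.
The closure covers neither Schema1 nor Schema2 entirely; the join is not lossless.

No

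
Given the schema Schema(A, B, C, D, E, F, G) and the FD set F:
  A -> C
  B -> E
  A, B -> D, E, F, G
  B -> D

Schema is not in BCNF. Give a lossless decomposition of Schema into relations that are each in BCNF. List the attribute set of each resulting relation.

{A, B, F, G}; {A, C}; {B, D, E}

Candidate key of the original relation: {A, B}.
{A, B, C, D, E, F, G}: {A} determines {A, C} here but is not a superkey — split on A -> C, giving {A, C} and {A, B, D, E, F, G}.
{A, C}: every determinant is a superkey — BCNF.
{A, B, D, E, F, G}: {B} determines {B, D, E} here but is not a superkey — split on B -> D, E, giving {B, D, E} and {A, B, F, G}.
{B, D, E}: every determinant is a superkey — BCNF.
{A, B, F, G}: every determinant is a superkey — BCNF.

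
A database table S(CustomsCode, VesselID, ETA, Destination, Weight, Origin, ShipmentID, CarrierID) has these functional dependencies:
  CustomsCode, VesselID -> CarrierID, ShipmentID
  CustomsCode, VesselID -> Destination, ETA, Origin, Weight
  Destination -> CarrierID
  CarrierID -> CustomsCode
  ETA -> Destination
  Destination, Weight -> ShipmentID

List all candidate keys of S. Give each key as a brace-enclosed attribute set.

{CarrierID, VesselID}, {CustomsCode, VesselID}, {Destination, VesselID}, {ETA, VesselID}

{VesselID} never appears on the right of any FD, so every key must include it.
{CarrierID, VesselID} is a candidate key since {CarrierID, VesselID}⁺ = {CarrierID, CustomsCode, Destination, ETA, Origin, ShipmentID, VesselID, Weight} covers every attribute.
{CustomsCode, VesselID} is a candidate key since {CustomsCode, VesselID}⁺ = {CarrierID, CustomsCode, Destination, ETA, Origin, ShipmentID, VesselID, Weight} covers every attribute.
{Destination, VesselID} is a candidate key since {Destination, VesselID}⁺ = {CarrierID, CustomsCode, Destination, ETA, Origin, ShipmentID, VesselID, Weight} covers every attribute.
{ETA, VesselID} is a candidate key since {ETA, VesselID}⁺ = {CarrierID, CustomsCode, Destination, ETA, Origin, ShipmentID, VesselID, Weight} covers every attribute.
Any other superkey properly contains one of these, so there are no further candidate keys.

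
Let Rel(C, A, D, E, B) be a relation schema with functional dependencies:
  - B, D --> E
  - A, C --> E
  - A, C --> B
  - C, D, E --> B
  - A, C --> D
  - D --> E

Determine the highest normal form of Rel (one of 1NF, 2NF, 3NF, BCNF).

Candidate key: {A, C}. Prime attributes: {A, C}.
B, D --> E breaks BCNF: {B, D}⁺ = {B, D, E}, so {B, D} is not a superkey.
B, D --> E determines the non-prime attribute {E} from a non-superkey — 3NF is violated.
No proper subset of a key has a non-prime attribute in its closure, so there is no partial dependency; 2NF holds.

2NF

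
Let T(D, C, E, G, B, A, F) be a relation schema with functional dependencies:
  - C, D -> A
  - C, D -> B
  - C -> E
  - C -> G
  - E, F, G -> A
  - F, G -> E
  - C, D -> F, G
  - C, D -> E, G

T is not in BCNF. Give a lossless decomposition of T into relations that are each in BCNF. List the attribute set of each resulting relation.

{A, C, F}; {B, C, D, F}; {C, E, G}

Candidate key of the original relation: {C, D}.
{A, B, C, D, E, F, G}: {C} determines {C, E, G} here but is not a superkey — split on C -> E, G, giving {C, E, G} and {A, B, C, D, F}.
{C, E, G}: every determinant is a superkey — BCNF.
{A, B, C, D, F}: {C, F} determines {A, C, F} here but is not a superkey — split on C, F -> A, giving {A, C, F} and {B, C, D, F}.
{A, C, F}: every determinant is a superkey — BCNF.
{B, C, D, F}: every determinant is a superkey — BCNF.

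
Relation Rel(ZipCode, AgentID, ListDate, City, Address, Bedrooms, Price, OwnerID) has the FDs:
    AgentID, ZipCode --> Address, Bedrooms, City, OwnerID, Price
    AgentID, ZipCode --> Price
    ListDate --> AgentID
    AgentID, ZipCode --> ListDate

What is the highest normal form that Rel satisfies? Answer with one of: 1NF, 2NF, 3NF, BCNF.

Candidate keys: {AgentID, ZipCode}, {ListDate, ZipCode}. Prime attributes: {AgentID, ListDate, ZipCode}.
ListDate --> AgentID: {ListDate}⁺ = {AgentID, ListDate}, which is not all of the attributes, so the left side is not a superkey — BCNF is violated.
Since {AgentID} ⊆ prime attributes and every other non-superkey FD also has a prime right side, the schema is in 3NF.

3NF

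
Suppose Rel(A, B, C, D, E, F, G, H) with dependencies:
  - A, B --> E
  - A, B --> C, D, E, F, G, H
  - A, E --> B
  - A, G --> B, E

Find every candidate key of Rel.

{A, B}, {A, E}, {A, G}

{A} never appears on the right of any FD, so every key must include it.
Closure of {A, B} is {A, B, C, D, E, F, G, H}, the whole schema; {A, B} is a candidate key.
Closure of {A, E} is {A, B, C, D, E, F, G, H}, the whole schema; {A, E} is a candidate key.
Closure of {A, G} is {A, B, C, D, E, F, G, H}, the whole schema; {A, G} is a candidate key.
No proper subset of any of these is a key, and no other minimal superkey exists.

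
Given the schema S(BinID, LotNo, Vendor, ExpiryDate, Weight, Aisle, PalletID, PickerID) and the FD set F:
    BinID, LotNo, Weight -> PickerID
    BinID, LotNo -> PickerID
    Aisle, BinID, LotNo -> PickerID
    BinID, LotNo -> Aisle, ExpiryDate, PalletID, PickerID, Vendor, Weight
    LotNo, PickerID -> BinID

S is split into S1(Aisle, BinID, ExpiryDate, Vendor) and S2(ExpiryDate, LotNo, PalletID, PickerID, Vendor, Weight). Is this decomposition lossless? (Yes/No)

No

S1 ∩ S2 = {ExpiryDate, Vendor}; its closure under F is {ExpiryDate, Vendor}.
Neither S1 nor S2 is contained in that closure, so the decomposition is lossy.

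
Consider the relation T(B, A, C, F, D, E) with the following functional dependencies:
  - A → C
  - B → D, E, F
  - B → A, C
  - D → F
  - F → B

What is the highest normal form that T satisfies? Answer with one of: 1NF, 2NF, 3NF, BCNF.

2NF

Candidate keys: {B}, {D}, {F}. Prime attributes: {B, D, F}.
A → C breaks BCNF: {A}⁺ = {A, C}, so {A} is not a superkey.
Because {C} is non-prime and the left side of A → C is not a superkey, the relation is not in 3NF.
With only single-attribute keys there can be no partial dependency, so 2NF holds.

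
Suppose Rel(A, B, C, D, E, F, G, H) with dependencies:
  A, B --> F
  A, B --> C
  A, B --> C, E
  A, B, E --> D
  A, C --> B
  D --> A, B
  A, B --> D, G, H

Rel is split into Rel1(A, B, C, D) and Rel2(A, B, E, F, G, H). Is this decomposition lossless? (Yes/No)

Common attributes: {A, B}; their closure is {A, B, C, D, E, F, G, H}.
Since Rel1 ⊆ {A, B, C, D, E, F, G, H}, the intersection is a superkey of Rel1; the decomposition is lossless.

Yes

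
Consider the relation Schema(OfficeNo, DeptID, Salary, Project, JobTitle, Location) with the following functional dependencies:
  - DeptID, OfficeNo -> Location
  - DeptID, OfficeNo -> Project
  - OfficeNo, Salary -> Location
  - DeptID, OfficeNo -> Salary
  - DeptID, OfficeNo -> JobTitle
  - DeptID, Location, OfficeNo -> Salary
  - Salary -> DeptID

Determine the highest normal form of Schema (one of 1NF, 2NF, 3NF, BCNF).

Candidate keys: {DeptID, OfficeNo}, {OfficeNo, Salary}. Prime attributes: {DeptID, OfficeNo, Salary}.
Salary -> DeptID breaks BCNF: {Salary}⁺ = {DeptID, Salary}, so {Salary} is not a superkey.
Its right-hand attributes {DeptID} are all prime, as are those of every other non-superkey FD — the relation is in 3NF.

3NF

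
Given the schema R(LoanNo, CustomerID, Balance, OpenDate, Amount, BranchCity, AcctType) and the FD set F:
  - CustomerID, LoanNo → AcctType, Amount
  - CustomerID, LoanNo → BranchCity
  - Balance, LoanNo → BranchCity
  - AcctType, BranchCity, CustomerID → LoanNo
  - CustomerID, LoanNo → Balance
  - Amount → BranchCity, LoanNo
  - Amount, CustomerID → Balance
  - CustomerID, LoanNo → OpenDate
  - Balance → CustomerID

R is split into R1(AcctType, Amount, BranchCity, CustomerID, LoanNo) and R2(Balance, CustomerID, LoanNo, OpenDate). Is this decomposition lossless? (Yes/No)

Yes

The shared attributes are {CustomerID, LoanNo} and {CustomerID, LoanNo}⁺ = {AcctType, Amount, Balance, BranchCity, CustomerID, LoanNo, OpenDate}.
R1 is contained in that closure, so R1 ∩ R2 → R1 holds and the join is lossless.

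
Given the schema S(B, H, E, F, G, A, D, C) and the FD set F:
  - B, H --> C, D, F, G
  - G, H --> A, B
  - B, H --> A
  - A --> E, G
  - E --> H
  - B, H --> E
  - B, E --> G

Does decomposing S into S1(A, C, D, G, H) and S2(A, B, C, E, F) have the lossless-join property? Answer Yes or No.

S1 ∩ S2 = {A, C}; its closure under F is {A, B, C, D, E, F, G, H}.
This includes all of S1, so the common attributes are a superkey of S1 — the join is lossless.

Yes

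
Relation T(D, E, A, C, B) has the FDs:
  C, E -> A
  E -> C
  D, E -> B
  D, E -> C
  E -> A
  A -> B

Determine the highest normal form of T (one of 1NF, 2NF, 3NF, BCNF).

1NF

Candidate key: {D, E}. Prime attributes: {D, E}.
C, E -> A: {C, E}⁺ = {A, B, C, E}, which is not all of the attributes, so the left side is not a superkey — BCNF is violated.
C, E -> A has non-prime {A} on the right and a non-superkey on the left, so 3NF fails.
{E} is a proper subset of the key {D, E}, and {E}⁺ contains the non-prime attributes {A, B, C} — a partial dependency, so 2NF is violated.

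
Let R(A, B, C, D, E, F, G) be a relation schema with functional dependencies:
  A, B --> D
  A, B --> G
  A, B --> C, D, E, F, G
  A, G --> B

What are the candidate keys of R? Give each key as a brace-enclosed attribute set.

Attributes never on any right-hand side: {A} — every candidate key must contain it.
{A, B}⁺ = {A, B, C, D, E, F, G}, which is every attribute, so {A, B} is a candidate key.
{A, G}⁺ = {A, B, C, D, E, F, G}, which is every attribute, so {A, G} is a candidate key.
No proper subset of any of these is a key, and no other minimal superkey exists.

{A, B}, {A, G}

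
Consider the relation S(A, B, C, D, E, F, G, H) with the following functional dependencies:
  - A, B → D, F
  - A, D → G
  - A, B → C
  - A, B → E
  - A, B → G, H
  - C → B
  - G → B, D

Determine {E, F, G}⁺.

Start with {E, F, G}.
G → B, D applies; add {B, D} → now {B, D, E, F, G}.
No further FD applies.

{B, D, E, F, G}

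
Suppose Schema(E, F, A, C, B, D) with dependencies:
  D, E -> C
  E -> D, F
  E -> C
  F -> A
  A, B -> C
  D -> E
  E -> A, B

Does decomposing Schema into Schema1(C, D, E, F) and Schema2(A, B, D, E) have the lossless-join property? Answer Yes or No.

Schema1 ∩ Schema2 = {D, E}; its closure under F is {A, B, C, D, E, F}.
Schema1 is contained in that closure, so Schema1 ∩ Schema2 -> Schema1 holds and the join is lossless.

Yes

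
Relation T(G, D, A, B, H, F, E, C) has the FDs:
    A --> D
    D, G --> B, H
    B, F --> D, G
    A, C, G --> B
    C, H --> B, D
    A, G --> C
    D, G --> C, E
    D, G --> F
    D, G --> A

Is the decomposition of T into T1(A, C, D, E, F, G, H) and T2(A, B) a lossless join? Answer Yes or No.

The shared attributes are {A} and {A}⁺ = {A, D}.
The closure covers neither T1 nor T2 entirely; the join is not lossless.

No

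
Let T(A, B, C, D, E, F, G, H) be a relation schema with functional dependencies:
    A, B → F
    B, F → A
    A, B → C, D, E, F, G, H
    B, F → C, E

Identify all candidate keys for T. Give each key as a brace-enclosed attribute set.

{A, B}, {B, F}

{B} never appears on the right of any FD, so every key must include it.
{A, B}⁺ = {A, B, C, D, E, F, G, H}, which is every attribute, so {A, B} is a candidate key.
{B, F}⁺ = {A, B, C, D, E, F, G, H}, which is every attribute, so {B, F} is a candidate key.
Any other superkey properly contains one of these, so there are no further candidate keys.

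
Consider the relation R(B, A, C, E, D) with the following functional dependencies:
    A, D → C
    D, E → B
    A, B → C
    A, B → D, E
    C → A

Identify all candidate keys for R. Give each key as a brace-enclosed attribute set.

{A, B}⁺ = {A, B, C, D, E} — all of the relation — so {A, B} is a candidate key.
{B, C}⁺ = {A, B, C, D, E} — all of the relation — so {B, C} is a candidate key.
{A, D, E}⁺ = {A, B, C, D, E} — all of the relation — so {A, D, E} is a candidate key.
{C, D, E}⁺ = {A, B, C, D, E} — all of the relation — so {C, D, E} is a candidate key.
No proper subset of any of these is a key, and no other minimal superkey exists.

{A, B}, {A, D, E}, {B, C}, {C, D, E}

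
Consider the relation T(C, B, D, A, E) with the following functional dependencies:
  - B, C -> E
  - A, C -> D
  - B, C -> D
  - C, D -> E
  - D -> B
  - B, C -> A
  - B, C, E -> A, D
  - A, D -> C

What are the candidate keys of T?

{A, C}, {A, D}, {B, C}, {C, D}

{A, C} is a candidate key since {A, C}⁺ = {A, B, C, D, E} covers every attribute.
{A, D} is a candidate key since {A, D}⁺ = {A, B, C, D, E} covers every attribute.
{B, C} is a candidate key since {B, C}⁺ = {A, B, C, D, E} covers every attribute.
{C, D} is a candidate key since {C, D}⁺ = {A, B, C, D, E} covers every attribute.
No proper subset of any of these is a key, and no other minimal superkey exists.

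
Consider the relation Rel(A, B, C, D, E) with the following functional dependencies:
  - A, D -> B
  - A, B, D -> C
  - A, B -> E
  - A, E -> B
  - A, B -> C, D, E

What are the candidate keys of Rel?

{A, B}, {A, D}, {A, E}

Attributes never on any right-hand side: {A} — every candidate key must contain it.
Closure of {A, B} is {A, B, C, D, E}, the whole schema; {A, B} is a candidate key.
Closure of {A, D} is {A, B, C, D, E}, the whole schema; {A, D} is a candidate key.
Closure of {A, E} is {A, B, C, D, E}, the whole schema; {A, E} is a candidate key.
No proper subset of any of these is a key, and no other minimal superkey exists.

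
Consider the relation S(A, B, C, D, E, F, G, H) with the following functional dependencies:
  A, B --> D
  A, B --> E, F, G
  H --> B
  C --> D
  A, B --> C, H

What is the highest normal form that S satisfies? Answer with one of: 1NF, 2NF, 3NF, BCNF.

2NF

Candidate keys: {A, B}, {A, H}. Prime attributes: {A, B, H}.
H --> B: {H}⁺ = {B, H}, which is not all of the attributes, so the left side is not a superkey — BCNF is violated.
C --> D has non-prime {D} on the right and a non-superkey on the left, so 3NF fails.
Checking every proper subset of each key, none determines a non-prime attribute — 2NF is satisfied.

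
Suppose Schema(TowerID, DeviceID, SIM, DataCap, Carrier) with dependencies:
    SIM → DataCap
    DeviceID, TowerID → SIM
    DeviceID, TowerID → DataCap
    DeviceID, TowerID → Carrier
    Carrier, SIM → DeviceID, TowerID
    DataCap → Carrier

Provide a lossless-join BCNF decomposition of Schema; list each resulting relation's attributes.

Candidate keys of the original relation: {DeviceID, TowerID}, {SIM}.
{Carrier, DataCap, DeviceID, SIM, TowerID}: {DataCap} determines {Carrier, DataCap} here but is not a superkey — split on DataCap → Carrier, giving {Carrier, DataCap} and {DataCap, DeviceID, SIM, TowerID}.
{Carrier, DataCap} is in BCNF.
{DataCap, DeviceID, SIM, TowerID} is in BCNF.

{Carrier, DataCap}; {DataCap, DeviceID, SIM, TowerID}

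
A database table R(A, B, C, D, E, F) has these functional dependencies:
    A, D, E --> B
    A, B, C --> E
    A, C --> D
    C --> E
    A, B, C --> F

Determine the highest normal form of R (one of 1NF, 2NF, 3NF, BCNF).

1NF

Candidate key: {A, C}. Prime attributes: {A, C}.
A, D, E --> B breaks BCNF: {A, D, E}⁺ = {A, B, D, E}, so {A, D, E} is not a superkey.
A, D, E --> B has non-prime {B} on the right and a non-superkey on the left, so 3NF fails.
Since {C} ⊂ {A, C} and {C}⁺ ⊇ {E} with {E} non-prime, there is a partial dependency; 2NF fails.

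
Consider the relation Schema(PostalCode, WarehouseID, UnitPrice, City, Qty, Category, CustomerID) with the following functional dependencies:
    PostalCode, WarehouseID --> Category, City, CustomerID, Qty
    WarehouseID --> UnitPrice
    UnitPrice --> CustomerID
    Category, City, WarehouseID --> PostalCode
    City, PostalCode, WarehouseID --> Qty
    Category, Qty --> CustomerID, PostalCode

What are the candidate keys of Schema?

No FD produces {WarehouseID}, so it must be in every candidate key.
{PostalCode, WarehouseID}⁺ = {Category, City, CustomerID, PostalCode, Qty, UnitPrice, WarehouseID}, which is every attribute, so {PostalCode, WarehouseID} is a candidate key.
{Category, City, WarehouseID}⁺ = {Category, City, CustomerID, PostalCode, Qty, UnitPrice, WarehouseID}, which is every attribute, so {Category, City, WarehouseID} is a candidate key.
{Category, Qty, WarehouseID}⁺ = {Category, City, CustomerID, PostalCode, Qty, UnitPrice, WarehouseID}, which is every attribute, so {Category, Qty, WarehouseID} is a candidate key.
These are minimal and exhaustive — every other superkey contains one of them.

{Category, City, WarehouseID}, {Category, Qty, WarehouseID}, {PostalCode, WarehouseID}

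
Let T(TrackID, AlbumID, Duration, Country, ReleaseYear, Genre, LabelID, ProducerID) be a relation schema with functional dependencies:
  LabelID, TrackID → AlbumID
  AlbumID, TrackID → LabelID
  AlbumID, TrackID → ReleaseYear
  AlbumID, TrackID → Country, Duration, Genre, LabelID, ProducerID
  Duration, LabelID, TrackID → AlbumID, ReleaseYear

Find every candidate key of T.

Attributes never on any right-hand side: {TrackID} — every candidate key must contain it.
{AlbumID, TrackID}⁺ = {AlbumID, Country, Duration, Genre, LabelID, ProducerID, ReleaseYear, TrackID} — all of the relation — so {AlbumID, TrackID} is a candidate key.
{LabelID, TrackID}⁺ = {AlbumID, Country, Duration, Genre, LabelID, ProducerID, ReleaseYear, TrackID} — all of the relation — so {LabelID, TrackID} is a candidate key.
No proper subset of any of these is a key, and no other minimal superkey exists.

{AlbumID, TrackID}, {LabelID, TrackID}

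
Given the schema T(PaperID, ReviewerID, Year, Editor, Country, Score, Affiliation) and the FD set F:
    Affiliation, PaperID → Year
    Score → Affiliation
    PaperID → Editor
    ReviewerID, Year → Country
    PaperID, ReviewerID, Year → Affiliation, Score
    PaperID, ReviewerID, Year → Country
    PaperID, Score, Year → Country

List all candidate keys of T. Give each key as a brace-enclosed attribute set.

{Affiliation, PaperID, ReviewerID}, {PaperID, ReviewerID, Score}, {PaperID, ReviewerID, Year}

Attributes never on any right-hand side: {PaperID, ReviewerID} — every candidate key must contain all of them.
{Affiliation, PaperID, ReviewerID}⁺ = {Affiliation, Country, Editor, PaperID, ReviewerID, Score, Year} — all of the relation — so {Affiliation, PaperID, ReviewerID} is a candidate key.
{PaperID, ReviewerID, Score}⁺ = {Affiliation, Country, Editor, PaperID, ReviewerID, Score, Year} — all of the relation — so {PaperID, ReviewerID, Score} is a candidate key.
{PaperID, ReviewerID, Year}⁺ = {Affiliation, Country, Editor, PaperID, ReviewerID, Score, Year} — all of the relation — so {PaperID, ReviewerID, Year} is a candidate key.
These are minimal and exhaustive — every other superkey contains one of them.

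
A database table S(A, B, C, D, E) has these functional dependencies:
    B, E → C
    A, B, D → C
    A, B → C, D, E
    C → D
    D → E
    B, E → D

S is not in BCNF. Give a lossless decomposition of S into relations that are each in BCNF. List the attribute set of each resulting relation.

Candidate key of the original relation: {A, B}.
Within {A, B, C, D, E}: {B, E}⁺ ∩ {A, B, C, D, E} = {B, C, D, E}, not the whole set, so B, E → C, D violates BCNF; decompose into {B, C, D, E} and {A, B, E}.
Within {B, C, D, E}: {C}⁺ ∩ {B, C, D, E} = {C, D, E}, not the whole set, so C → D, E violates BCNF; decompose into {C, D, E} and {B, C}.
Within {C, D, E}: {D}⁺ ∩ {C, D, E} = {D, E}, not the whole set, so D → E violates BCNF; decompose into {D, E} and {C, D}.
{D, E} is in BCNF.
{C, D} is in BCNF.
{B, C} is in BCNF.
{A, B, E} is in BCNF.

{A, B, E}; {B, C}; {C, D}; {D, E}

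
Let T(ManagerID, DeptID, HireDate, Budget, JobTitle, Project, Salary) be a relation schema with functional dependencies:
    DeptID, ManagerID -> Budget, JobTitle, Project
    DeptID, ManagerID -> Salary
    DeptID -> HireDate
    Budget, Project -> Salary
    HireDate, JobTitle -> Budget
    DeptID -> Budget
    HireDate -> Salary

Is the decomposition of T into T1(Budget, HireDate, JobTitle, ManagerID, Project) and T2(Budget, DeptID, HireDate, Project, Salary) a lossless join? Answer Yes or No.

Common attributes: {Budget, HireDate, Project}; their closure is {Budget, HireDate, Project, Salary}.
Neither T1 nor T2 is contained in that closure, so the decomposition is lossy.

No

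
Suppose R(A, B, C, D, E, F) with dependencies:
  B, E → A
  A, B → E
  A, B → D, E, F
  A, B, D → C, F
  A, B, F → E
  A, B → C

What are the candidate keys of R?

No FD produces {B}, so it must be in every candidate key.
Closure of {A, B} is {A, B, C, D, E, F}, the whole schema; {A, B} is a candidate key.
Closure of {B, E} is {A, B, C, D, E, F}, the whole schema; {B, E} is a candidate key.
No proper subset of any of these is a key, and no other minimal superkey exists.

{A, B}, {B, E}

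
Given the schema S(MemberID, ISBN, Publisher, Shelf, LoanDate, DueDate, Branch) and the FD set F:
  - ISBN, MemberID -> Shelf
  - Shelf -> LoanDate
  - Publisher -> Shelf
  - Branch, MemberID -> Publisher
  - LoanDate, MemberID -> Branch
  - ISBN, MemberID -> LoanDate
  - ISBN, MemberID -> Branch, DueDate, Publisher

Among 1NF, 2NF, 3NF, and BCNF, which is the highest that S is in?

Candidate key: {ISBN, MemberID}. Prime attributes: {ISBN, MemberID}.
Shelf -> LoanDate: {Shelf}⁺ = {LoanDate, Shelf}, which is not all of the attributes, so the left side is not a superkey — BCNF is violated.
Shelf -> LoanDate has non-prime {LoanDate} on the right and a non-superkey on the left, so 3NF fails.
No non-prime attribute depends on a proper subset of any candidate key, so 2NF holds.

2NF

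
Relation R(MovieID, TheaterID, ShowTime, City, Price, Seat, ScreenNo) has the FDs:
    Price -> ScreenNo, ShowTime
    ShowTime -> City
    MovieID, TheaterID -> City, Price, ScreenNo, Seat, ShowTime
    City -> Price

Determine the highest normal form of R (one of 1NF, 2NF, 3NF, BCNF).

2NF

Candidate key: {MovieID, TheaterID}. Prime attributes: {MovieID, TheaterID}.
Price -> ScreenNo, ShowTime: {Price}⁺ = {City, Price, ScreenNo, ShowTime}, which is not all of the attributes, so the left side is not a superkey — BCNF is violated.
Because {ScreenNo, ShowTime} are non-prime and the left side of Price -> ScreenNo, ShowTime is not a superkey, the relation is not in 3NF.
Checking every proper subset of each key, none determines a non-prime attribute — 2NF is satisfied.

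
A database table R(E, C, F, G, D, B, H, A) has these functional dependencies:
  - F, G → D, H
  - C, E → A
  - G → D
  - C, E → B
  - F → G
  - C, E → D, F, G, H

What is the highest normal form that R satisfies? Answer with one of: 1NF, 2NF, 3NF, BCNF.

Candidate key: {C, E}. Prime attributes: {C, E}.
F, G → D, H breaks BCNF: {F, G}⁺ = {D, F, G, H}, so {F, G} is not a superkey.
F, G → D, H has non-prime {D, H} on the right and a non-superkey on the left, so 3NF fails.
Checking every proper subset of each key, none determines a non-prime attribute — 2NF is satisfied.

2NF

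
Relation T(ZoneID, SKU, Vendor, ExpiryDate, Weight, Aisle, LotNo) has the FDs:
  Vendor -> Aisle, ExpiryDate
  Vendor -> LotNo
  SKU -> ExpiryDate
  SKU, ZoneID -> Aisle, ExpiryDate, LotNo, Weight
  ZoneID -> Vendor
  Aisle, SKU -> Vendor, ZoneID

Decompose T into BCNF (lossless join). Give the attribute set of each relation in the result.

Candidate keys of the original relation: {Aisle, SKU}, {SKU, Vendor}, {SKU, ZoneID}.
In {Aisle, ExpiryDate, LotNo, SKU, Vendor, Weight, ZoneID}, {Vendor} is not a superkey ({Vendor}⁺ restricted to this set is {Aisle, ExpiryDate, LotNo, Vendor}), so split on Vendor -> Aisle, ExpiryDate, LotNo into {Aisle, ExpiryDate, LotNo, Vendor} and {SKU, Vendor, Weight, ZoneID}.
{Aisle, ExpiryDate, LotNo, Vendor} is in BCNF.
In {SKU, Vendor, Weight, ZoneID}, {ZoneID} is not a superkey ({ZoneID}⁺ restricted to this set is {Vendor, ZoneID}), so split on ZoneID -> Vendor into {Vendor, ZoneID} and {SKU, Weight, ZoneID}.
{Vendor, ZoneID} is in BCNF.
{SKU, Weight, ZoneID} is in BCNF.

{Aisle, ExpiryDate, LotNo, Vendor}; {SKU, Weight, ZoneID}; {Vendor, ZoneID}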